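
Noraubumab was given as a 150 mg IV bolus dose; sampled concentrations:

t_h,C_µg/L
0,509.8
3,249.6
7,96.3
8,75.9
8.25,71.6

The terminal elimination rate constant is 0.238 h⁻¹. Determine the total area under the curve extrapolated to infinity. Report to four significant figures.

Trapezoidal AUC_0→8.25:
  [0→3]: (509.8+249.6)/2 × 3 = 1139.1
  [3→7]: (249.6+96.3)/2 × 4 = 691.8
  [7→8]: (96.3+75.9)/2 × 1 = 86.1
  [8→8.25]: (75.9+71.6)/2 × 0.25 = 18.4375
  Sum = 1935.4375 µg/L·h
Extrapolated tail: C_last / k_e = 71.6 / 0.238 = 300.840
AUC_0→∞ = 1935.4375 + 300.840 = 2236.2775 µg/L·h

AUC = 2236 µg/L·h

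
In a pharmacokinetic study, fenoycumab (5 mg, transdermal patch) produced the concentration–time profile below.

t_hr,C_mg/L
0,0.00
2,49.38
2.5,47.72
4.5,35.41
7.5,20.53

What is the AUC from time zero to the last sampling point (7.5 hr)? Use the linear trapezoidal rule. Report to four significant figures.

AUC = 240.7 mg/L·hr

Trapezoidal AUC_0→7.5:
  [0→2]: (0.00+49.38)/2 × 2 = 49.38
  [2→2.5]: (49.38+47.72)/2 × 0.5 = 24.275
  [2.5→4.5]: (47.72+35.41)/2 × 2 = 83.13
  [4.5→7.5]: (35.41+20.53)/2 × 3 = 83.91
  Sum = 240.695 mg/L·hr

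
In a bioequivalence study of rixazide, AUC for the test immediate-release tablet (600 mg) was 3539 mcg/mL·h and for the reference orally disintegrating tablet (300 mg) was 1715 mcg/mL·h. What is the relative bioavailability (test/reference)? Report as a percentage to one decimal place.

F_rel = (AUC_test/D_test) / (AUC_ref/D_ref)
      = (3539/600) / (1715/300)
      = 5.89833 / 5.71667 = 1.0318 = 103.18%

F_rel = 103.2%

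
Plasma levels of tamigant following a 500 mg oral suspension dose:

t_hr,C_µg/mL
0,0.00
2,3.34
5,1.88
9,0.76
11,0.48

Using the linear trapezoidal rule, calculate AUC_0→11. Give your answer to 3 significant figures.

AUC = 17.7 µg/mL·hr

Trapezoidal AUC_0→11:
  [0→2]: (0.00+3.34)/2 × 2 = 3.34
  [2→5]: (3.34+1.88)/2 × 3 = 7.83
  [5→9]: (1.88+0.76)/2 × 4 = 5.28
  [9→11]: (0.76+0.48)/2 × 2 = 1.24
  Sum = 17.69 µg/mL·hr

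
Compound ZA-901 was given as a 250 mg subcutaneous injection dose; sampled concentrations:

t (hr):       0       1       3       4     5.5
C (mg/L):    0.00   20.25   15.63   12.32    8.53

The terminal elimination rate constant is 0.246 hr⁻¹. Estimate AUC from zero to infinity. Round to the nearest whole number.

Trapezoidal AUC_0→5.5:
  [0→1]: (0.00+20.25)/2 × 1 = 10.125
  [1→3]: (20.25+15.63)/2 × 2 = 35.88
  [3→4]: (15.63+12.32)/2 × 1 = 13.975
  [4→5.5]: (12.32+8.53)/2 × 1.5 = 15.6375
  Sum = 75.6175 mg/L·hr
Extrapolated tail: C_last / k_e = 8.53 / 0.246 = 34.675
AUC_0→∞ = 75.6175 + 34.675 = 110.2925 mg/L·hr

AUC = 110 mg/L·hr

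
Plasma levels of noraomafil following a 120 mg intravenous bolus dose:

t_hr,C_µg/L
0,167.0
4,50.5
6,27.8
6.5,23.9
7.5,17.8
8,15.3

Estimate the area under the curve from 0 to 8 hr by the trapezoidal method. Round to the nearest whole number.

AUC = 555 µg/L·hr

Trapezoidal AUC_0→8:
  [0→4]: (167.0+50.5)/2 × 4 = 435.0
  [4→6]: (50.5+27.8)/2 × 2 = 78.3
  [6→6.5]: (27.8+23.9)/2 × 0.5 = 12.925
  [6.5→7.5]: (23.9+17.8)/2 × 1 = 20.85
  [7.5→8]: (17.8+15.3)/2 × 0.5 = 8.275
  Sum = 555.35 µg/L·hr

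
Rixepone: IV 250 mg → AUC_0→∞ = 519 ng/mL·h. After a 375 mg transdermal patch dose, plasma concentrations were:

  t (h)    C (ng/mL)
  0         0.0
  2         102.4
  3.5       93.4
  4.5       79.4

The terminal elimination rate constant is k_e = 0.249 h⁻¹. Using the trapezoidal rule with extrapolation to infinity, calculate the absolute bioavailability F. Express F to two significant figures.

Trapezoidal AUC_0→4.5 (transdermal patch):
  [0→2]: (0.0+102.4)/2 × 2 = 102.4
  [2→3.5]: (102.4+93.4)/2 × 1.5 = 146.85
  [3.5→4.5]: (93.4+79.4)/2 × 1 = 86.4
  Sum = 335.65 ng/mL·h
Tail: C_last/k_e = 79.4/0.249 = 318.876
AUC_0→∞ (transdermal patch) = 335.65 + 318.876 = 654.526 ng/mL·h
F = (AUC_ev/D_ev)/(AUC_iv/D_iv) = (654.526/375)/(519/250) = 1.7454/2.076 = 0.8408

F = 0.84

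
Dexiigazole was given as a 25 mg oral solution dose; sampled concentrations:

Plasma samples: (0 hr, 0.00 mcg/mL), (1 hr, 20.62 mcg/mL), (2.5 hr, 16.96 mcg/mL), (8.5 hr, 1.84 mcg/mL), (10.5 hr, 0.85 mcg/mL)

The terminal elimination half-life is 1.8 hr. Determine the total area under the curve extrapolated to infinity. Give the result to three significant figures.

Trapezoidal AUC_0→10.5:
  [0→1]: (0.00+20.62)/2 × 1 = 10.31
  [1→2.5]: (20.62+16.96)/2 × 1.5 = 28.185
  [2.5→8.5]: (16.96+1.84)/2 × 6 = 56.4
  [8.5→10.5]: (1.84+0.85)/2 × 2 = 2.69
  Sum = 97.585 mcg/mL·hr
k_e = ln2 / t½ = 0.693147 / 1.8 = 0.3851 hr^-1
Extrapolated tail: C_last / k_e = 0.85 / 0.3851 = 2.207
AUC_0→∞ = 97.585 + 2.207 = 99.792 mcg/mL·hr

AUC = 99.8 mcg/mL·hr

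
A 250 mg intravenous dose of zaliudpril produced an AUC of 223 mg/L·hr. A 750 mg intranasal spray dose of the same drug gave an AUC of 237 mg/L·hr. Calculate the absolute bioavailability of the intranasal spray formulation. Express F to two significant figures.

F = (AUC_ev / D_ev) / (AUC_iv / D_iv)
  = (237/750) / (223/250)
  = 0.316 / 0.892 = 0.3543

F = 0.35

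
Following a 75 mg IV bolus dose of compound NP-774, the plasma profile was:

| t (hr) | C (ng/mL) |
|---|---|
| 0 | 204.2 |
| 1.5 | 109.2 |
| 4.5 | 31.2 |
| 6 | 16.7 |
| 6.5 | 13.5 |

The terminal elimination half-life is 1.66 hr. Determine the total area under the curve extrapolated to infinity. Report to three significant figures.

AUC = 521 ng/mL·hr

Trapezoidal AUC_0→6.5:
  [0→1.5]: (204.2+109.2)/2 × 1.5 = 235.05
  [1.5→4.5]: (109.2+31.2)/2 × 3 = 210.6
  [4.5→6]: (31.2+16.7)/2 × 1.5 = 35.925
  [6→6.5]: (16.7+13.5)/2 × 0.5 = 7.55
  Sum = 489.125 ng/mL·hr
k_e = ln2 / t½ = 0.693147 / 1.66 = 0.4176 hr^-1
Extrapolated tail: C_last / k_e = 13.5 / 0.4176 = 32.328
AUC_0→∞ = 489.125 + 32.328 = 521.453 ng/mL·hr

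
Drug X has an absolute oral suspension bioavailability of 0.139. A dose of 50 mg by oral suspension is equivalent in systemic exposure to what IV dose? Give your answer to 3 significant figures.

Systemic exposure from an extravascular dose = F × D_ev, so the equivalent IV dose is F × D_ev.
D_iv = F × D_ev = 0.139 × 50 = 6.95 mg

D_iv = 6.95 mg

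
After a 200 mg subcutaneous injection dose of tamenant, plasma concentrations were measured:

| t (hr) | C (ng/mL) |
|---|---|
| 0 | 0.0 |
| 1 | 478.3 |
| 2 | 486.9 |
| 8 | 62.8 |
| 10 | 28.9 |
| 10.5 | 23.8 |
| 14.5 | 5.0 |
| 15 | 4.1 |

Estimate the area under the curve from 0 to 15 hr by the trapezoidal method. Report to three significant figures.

AUC = 2540 ng/mL·hr

Trapezoidal AUC_0→15:
  [0→1]: (0.0+478.3)/2 × 1 = 239.15
  [1→2]: (478.3+486.9)/2 × 1 = 482.6
  [2→8]: (486.9+62.8)/2 × 6 = 1649.1
  [8→10]: (62.8+28.9)/2 × 2 = 91.7
  [10→10.5]: (28.9+23.8)/2 × 0.5 = 13.175
  [10.5→14.5]: (23.8+5.0)/2 × 4 = 57.6
  [14.5→15]: (5.0+4.1)/2 × 0.5 = 2.275
  Sum = 2535.6 ng/mL·hr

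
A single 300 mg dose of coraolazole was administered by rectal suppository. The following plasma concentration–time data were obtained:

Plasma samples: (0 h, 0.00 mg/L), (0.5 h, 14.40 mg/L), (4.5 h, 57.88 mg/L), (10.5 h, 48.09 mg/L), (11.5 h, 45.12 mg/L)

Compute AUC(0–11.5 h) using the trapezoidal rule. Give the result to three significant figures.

AUC = 513 mg/L·h

Trapezoidal AUC_0→11.5:
  [0→0.5]: (0.00+14.40)/2 × 0.5 = 3.6
  [0.5→4.5]: (14.40+57.88)/2 × 4 = 144.56
  [4.5→10.5]: (57.88+48.09)/2 × 6 = 317.91
  [10.5→11.5]: (48.09+45.12)/2 × 1 = 46.605
  Sum = 512.675 mg/L·h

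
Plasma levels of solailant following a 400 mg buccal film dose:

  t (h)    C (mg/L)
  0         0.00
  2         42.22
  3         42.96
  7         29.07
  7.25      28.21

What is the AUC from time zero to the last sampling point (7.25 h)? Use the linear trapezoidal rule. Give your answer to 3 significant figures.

AUC = 236 mg/L·h

Trapezoidal AUC_0→7.25:
  [0→2]: (0.00+42.22)/2 × 2 = 42.22
  [2→3]: (42.22+42.96)/2 × 1 = 42.59
  [3→7]: (42.96+29.07)/2 × 4 = 144.06
  [7→7.25]: (29.07+28.21)/2 × 0.25 = 7.16
  Sum = 236.03 mg/L·h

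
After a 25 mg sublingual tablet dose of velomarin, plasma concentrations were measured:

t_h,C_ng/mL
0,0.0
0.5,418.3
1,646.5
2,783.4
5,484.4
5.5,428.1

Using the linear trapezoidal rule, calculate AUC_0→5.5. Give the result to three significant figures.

Trapezoidal AUC_0→5.5:
  [0→0.5]: (0.0+418.3)/2 × 0.5 = 104.575
  [0.5→1]: (418.3+646.5)/2 × 0.5 = 266.2
  [1→2]: (646.5+783.4)/2 × 1 = 714.95
  [2→5]: (783.4+484.4)/2 × 3 = 1901.7
  [5→5.5]: (484.4+428.1)/2 × 0.5 = 228.125
  Sum = 3215.55 ng/mL·h

AUC = 3220 ng/mL·h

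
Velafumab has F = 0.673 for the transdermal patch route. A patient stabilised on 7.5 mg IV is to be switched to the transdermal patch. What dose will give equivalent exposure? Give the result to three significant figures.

For equal systemic exposure: F × D_ev = D_iv
D_ev = D_iv / F = 7.5 / 0.673 = 11.1441 mg

D_transdermal = 11.1 mg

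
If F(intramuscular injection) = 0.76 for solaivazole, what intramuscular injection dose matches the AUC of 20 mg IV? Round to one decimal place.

D_intramuscular = 26.3 mg

For equal systemic exposure: F × D_ev = D_iv
D_ev = D_iv / F = 20 / 0.76 = 26.3158 mg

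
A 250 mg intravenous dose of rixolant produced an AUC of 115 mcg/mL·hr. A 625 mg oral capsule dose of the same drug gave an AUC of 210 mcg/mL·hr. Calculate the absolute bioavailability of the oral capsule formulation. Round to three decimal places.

F = 0.730

F = (AUC_ev / D_ev) / (AUC_iv / D_iv)
  = (210/625) / (115/250)
  = 0.336 / 0.46 = 0.7304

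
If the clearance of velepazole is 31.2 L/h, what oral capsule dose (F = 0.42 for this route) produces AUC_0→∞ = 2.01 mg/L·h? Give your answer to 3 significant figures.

Dose = 149 mg

Dose = CL × AUC_0→∞ / F
     = 31.2 × 2.01 / 0.42 = 149.314 mg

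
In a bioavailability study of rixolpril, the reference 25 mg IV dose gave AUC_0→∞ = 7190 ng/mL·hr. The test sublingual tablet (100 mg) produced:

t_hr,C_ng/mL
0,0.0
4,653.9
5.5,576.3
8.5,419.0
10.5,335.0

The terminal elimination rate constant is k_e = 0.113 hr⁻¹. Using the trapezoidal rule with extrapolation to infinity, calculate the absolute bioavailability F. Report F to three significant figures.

Trapezoidal AUC_0→10.5 (sublingual tablet):
  [0→4]: (0.0+653.9)/2 × 4 = 1307.8
  [4→5.5]: (653.9+576.3)/2 × 1.5 = 922.65
  [5.5→8.5]: (576.3+419.0)/2 × 3 = 1492.95
  [8.5→10.5]: (419.0+335.0)/2 × 2 = 754.0
  Sum = 4477.4 ng/mL·hr
Tail: C_last/k_e = 335.0/0.113 = 2964.602
AUC_0→∞ (sublingual tablet) = 4477.4 + 2964.602 = 7442.002 ng/mL·hr
F = (AUC_ev/D_ev)/(AUC_iv/D_iv) = (7442.002/100)/(7190/25) = 74.42002/287.6 = 0.2588

F = 0.259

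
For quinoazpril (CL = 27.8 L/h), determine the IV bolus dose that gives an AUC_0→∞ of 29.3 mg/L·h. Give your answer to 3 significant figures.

Dose_iv = CL × AUC_0→∞
     = 27.8 × 29.3 = 814.54 mg

Dose = 815 mg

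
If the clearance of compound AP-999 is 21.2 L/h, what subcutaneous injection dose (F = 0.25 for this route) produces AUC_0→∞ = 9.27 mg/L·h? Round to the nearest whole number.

Dose = 786 mg

Dose = CL × AUC_0→∞ / F
     = 21.2 × 9.27 / 0.25 = 786.096 mg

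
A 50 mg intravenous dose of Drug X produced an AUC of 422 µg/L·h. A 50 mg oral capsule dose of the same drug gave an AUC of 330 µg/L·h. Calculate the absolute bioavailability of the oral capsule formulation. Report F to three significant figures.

F = 0.782

F = (AUC_ev / D_ev) / (AUC_iv / D_iv)
  = (330/50) / (422/50)
  = 6.6 / 8.44 = 0.7820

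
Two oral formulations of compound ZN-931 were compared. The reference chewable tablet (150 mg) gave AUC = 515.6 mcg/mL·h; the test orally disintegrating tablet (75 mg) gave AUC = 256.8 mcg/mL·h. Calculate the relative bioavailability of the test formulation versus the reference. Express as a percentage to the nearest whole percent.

F_rel = 100%

F_rel = (AUC_test/D_test) / (AUC_ref/D_ref)
      = (256.8/75) / (515.6/150)
      = 3.424 / 3.43733 = 0.9961 = 99.61%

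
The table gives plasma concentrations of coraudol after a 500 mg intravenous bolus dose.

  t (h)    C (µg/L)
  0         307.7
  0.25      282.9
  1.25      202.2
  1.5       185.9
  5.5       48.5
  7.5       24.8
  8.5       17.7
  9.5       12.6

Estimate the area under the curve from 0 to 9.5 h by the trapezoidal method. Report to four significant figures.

Trapezoidal AUC_0→9.5:
  [0→0.25]: (307.7+282.9)/2 × 0.25 = 73.825
  [0.25→1.25]: (282.9+202.2)/2 × 1 = 242.55
  [1.25→1.5]: (202.2+185.9)/2 × 0.25 = 48.5125
  [1.5→5.5]: (185.9+48.5)/2 × 4 = 468.8
  [5.5→7.5]: (48.5+24.8)/2 × 2 = 73.3
  [7.5→8.5]: (24.8+17.7)/2 × 1 = 21.25
  [8.5→9.5]: (17.7+12.6)/2 × 1 = 15.15
  Sum = 943.3875 µg/L·h

AUC = 943.4 µg/L·h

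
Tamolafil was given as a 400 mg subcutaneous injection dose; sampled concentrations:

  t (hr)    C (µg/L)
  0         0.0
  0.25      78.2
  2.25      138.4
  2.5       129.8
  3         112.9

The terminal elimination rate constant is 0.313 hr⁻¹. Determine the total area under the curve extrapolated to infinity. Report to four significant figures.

AUC = 681.3 µg/L·hr

Trapezoidal AUC_0→3:
  [0→0.25]: (0.0+78.2)/2 × 0.25 = 9.775
  [0.25→2.25]: (78.2+138.4)/2 × 2 = 216.6
  [2.25→2.5]: (138.4+129.8)/2 × 0.25 = 33.525
  [2.5→3]: (129.8+112.9)/2 × 0.5 = 60.675
  Sum = 320.575 µg/L·hr
Extrapolated tail: C_last / k_e = 112.9 / 0.313 = 360.703
AUC_0→∞ = 320.575 + 360.703 = 681.278 µg/L·hr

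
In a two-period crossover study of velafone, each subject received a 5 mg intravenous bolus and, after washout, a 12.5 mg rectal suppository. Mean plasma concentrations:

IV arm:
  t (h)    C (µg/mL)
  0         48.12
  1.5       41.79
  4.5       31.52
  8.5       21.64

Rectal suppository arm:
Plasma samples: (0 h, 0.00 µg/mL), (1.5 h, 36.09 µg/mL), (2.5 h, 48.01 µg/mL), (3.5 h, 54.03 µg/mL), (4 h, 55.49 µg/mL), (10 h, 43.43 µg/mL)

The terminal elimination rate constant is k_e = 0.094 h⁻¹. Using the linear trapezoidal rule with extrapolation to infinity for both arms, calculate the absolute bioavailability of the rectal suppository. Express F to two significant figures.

Trapezoidal AUC_0→8.5 (IV):
  [0→1.5]: (48.12+41.79)/2 × 1.5 = 67.4325
  [1.5→4.5]: (41.79+31.52)/2 × 3 = 109.965
  [4.5→8.5]: (31.52+21.64)/2 × 4 = 106.32
  Sum = 283.7175 µg/mL·h
IV tail: 21.64/0.094 = 230.213; AUC_iv,0→∞ = 283.7175 + 230.213 = 513.9305 µg/mL·h
Trapezoidal AUC_0→10 (rectal suppository):
  [0→1.5]: (0.00+36.09)/2 × 1.5 = 27.0675
  [1.5→2.5]: (36.09+48.01)/2 × 1 = 42.05
  [2.5→3.5]: (48.01+54.03)/2 × 1 = 51.02
  [3.5→4]: (54.03+55.49)/2 × 0.5 = 27.38
  [4→10]: (55.49+43.43)/2 × 6 = 296.76
  Sum = 444.2775 µg/mL·h
rectal suppository tail: 43.43/0.094 = 462.021; AUC_ev,0→∞ = 444.2775 + 462.021 = 906.2985 µg/mL·h
F = (AUC_ev/D_ev)/(AUC_iv/D_iv) = (906.2985/12.5)/(513.9305/5) = 72.50388/102.7861 = 0.7054

F = 0.71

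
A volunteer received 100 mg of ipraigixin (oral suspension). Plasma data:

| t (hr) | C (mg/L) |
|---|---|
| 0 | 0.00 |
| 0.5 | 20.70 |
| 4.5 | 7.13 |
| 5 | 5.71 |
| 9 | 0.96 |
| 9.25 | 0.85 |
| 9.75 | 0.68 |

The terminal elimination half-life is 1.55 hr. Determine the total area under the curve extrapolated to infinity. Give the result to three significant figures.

Trapezoidal AUC_0→9.75:
  [0→0.5]: (0.00+20.70)/2 × 0.5 = 5.175
  [0.5→4.5]: (20.70+7.13)/2 × 4 = 55.66
  [4.5→5]: (7.13+5.71)/2 × 0.5 = 3.21
  [5→9]: (5.71+0.96)/2 × 4 = 13.34
  [9→9.25]: (0.96+0.85)/2 × 0.25 = 0.22625
  [9.25→9.75]: (0.85+0.68)/2 × 0.5 = 0.3825
  Sum = 77.99375 mg/L·hr
k_e = ln2 / t½ = 0.693147 / 1.55 = 0.4472 hr^-1
Extrapolated tail: C_last / k_e = 0.68 / 0.4472 = 1.521
AUC_0→∞ = 77.99375 + 1.521 = 79.51475 mg/L·hr

AUC = 79.5 mg/L·hr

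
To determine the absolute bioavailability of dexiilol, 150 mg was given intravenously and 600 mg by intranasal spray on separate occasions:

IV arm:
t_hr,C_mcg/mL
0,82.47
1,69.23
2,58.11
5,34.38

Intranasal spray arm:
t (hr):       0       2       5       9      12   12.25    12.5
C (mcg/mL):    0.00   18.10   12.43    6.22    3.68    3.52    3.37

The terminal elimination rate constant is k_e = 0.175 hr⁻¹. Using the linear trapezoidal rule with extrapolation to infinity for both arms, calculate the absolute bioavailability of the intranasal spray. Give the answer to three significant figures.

F = 0.0722

Trapezoidal AUC_0→5 (IV):
  [0→1]: (82.47+69.23)/2 × 1 = 75.85
  [1→2]: (69.23+58.11)/2 × 1 = 63.67
  [2→5]: (58.11+34.38)/2 × 3 = 138.735
  Sum = 278.255 mcg/mL·hr
IV tail: 34.38/0.175 = 196.457; AUC_iv,0→∞ = 278.255 + 196.457 = 474.712 mcg/mL·hr
Trapezoidal AUC_0→12.5 (intranasal spray):
  [0→2]: (0.00+18.10)/2 × 2 = 18.1
  [2→5]: (18.10+12.43)/2 × 3 = 45.795
  [5→9]: (12.43+6.22)/2 × 4 = 37.3
  [9→12]: (6.22+3.68)/2 × 3 = 14.85
  [12→12.25]: (3.68+3.52)/2 × 0.25 = 0.9
  [12.25→12.5]: (3.52+3.37)/2 × 0.25 = 0.86125
  Sum = 117.80625 mcg/mL·hr
intranasal spray tail: 3.37/0.175 = 19.257; AUC_ev,0→∞ = 117.80625 + 19.257 = 137.06325 mcg/mL·hr
F = (AUC_ev/D_ev)/(AUC_iv/D_iv) = (137.06325/600)/(474.712/150) = 0.22843875/3.16475 = 0.0722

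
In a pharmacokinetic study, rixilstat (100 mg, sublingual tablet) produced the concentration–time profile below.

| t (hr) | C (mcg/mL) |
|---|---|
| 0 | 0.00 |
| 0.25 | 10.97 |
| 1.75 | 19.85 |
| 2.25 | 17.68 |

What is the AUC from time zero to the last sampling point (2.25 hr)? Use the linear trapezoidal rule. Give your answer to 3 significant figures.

Trapezoidal AUC_0→2.25:
  [0→0.25]: (0.00+10.97)/2 × 0.25 = 1.37125
  [0.25→1.75]: (10.97+19.85)/2 × 1.5 = 23.115
  [1.75→2.25]: (19.85+17.68)/2 × 0.5 = 9.3825
  Sum = 33.86875 mcg/mL·hr

AUC = 33.9 mcg/mL·hr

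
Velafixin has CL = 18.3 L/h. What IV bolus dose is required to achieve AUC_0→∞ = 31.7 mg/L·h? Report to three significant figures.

Dose = 580 mg

Dose_iv = CL × AUC_0→∞
     = 18.3 × 31.7 = 580.11 mg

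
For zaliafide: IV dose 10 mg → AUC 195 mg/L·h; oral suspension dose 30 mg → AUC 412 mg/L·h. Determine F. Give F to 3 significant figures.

F = (AUC_ev / D_ev) / (AUC_iv / D_iv)
  = (412/30) / (195/10)
  = 13.7333 / 19.5 = 0.7043

F = 0.704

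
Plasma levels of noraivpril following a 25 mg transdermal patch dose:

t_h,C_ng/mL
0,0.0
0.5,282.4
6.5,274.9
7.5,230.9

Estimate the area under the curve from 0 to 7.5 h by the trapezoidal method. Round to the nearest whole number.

Trapezoidal AUC_0→7.5:
  [0→0.5]: (0.0+282.4)/2 × 0.5 = 70.6
  [0.5→6.5]: (282.4+274.9)/2 × 6 = 1671.9
  [6.5→7.5]: (274.9+230.9)/2 × 1 = 252.9
  Sum = 1995.4 ng/mL·h

AUC = 1995 ng/mL·h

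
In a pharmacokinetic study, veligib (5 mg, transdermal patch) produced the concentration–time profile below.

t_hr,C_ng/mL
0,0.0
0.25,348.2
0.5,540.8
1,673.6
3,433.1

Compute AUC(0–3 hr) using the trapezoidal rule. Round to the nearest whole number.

Trapezoidal AUC_0→3:
  [0→0.25]: (0.0+348.2)/2 × 0.25 = 43.525
  [0.25→0.5]: (348.2+540.8)/2 × 0.25 = 111.125
  [0.5→1]: (540.8+673.6)/2 × 0.5 = 303.6
  [1→3]: (673.6+433.1)/2 × 2 = 1106.7
  Sum = 1564.95 ng/mL·hr

AUC = 1565 ng/mL·hr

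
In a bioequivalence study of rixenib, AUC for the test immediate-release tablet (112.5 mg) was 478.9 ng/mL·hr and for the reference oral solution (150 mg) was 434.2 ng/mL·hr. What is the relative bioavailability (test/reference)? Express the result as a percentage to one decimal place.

F_rel = 147.1%

F_rel = (AUC_test/D_test) / (AUC_ref/D_ref)
      = (478.9/112.5) / (434.2/150)
      = 4.25689 / 2.89467 = 1.4706 = 147.06%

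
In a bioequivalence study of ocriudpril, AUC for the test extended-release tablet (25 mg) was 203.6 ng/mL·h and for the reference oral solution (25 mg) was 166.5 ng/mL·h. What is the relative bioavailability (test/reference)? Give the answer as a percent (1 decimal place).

F_rel = (AUC_test/D_test) / (AUC_ref/D_ref)
      = (203.6/25) / (166.5/25)
      = 8.144 / 6.66 = 1.2228 = 122.28%

F_rel = 122.3%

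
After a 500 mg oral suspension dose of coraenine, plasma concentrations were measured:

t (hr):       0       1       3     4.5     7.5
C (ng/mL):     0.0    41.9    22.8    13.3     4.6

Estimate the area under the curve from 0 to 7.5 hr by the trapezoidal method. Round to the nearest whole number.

Trapezoidal AUC_0→7.5:
  [0→1]: (0.0+41.9)/2 × 1 = 20.95
  [1→3]: (41.9+22.8)/2 × 2 = 64.7
  [3→4.5]: (22.8+13.3)/2 × 1.5 = 27.075
  [4.5→7.5]: (13.3+4.6)/2 × 3 = 26.85
  Sum = 139.575 ng/mL·hr

AUC = 140 ng/mL·hr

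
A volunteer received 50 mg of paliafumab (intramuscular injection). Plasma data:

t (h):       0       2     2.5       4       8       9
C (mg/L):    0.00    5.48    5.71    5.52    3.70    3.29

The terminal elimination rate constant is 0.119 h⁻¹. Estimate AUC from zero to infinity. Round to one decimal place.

Trapezoidal AUC_0→9:
  [0→2]: (0.00+5.48)/2 × 2 = 5.48
  [2→2.5]: (5.48+5.71)/2 × 0.5 = 2.7975
  [2.5→4]: (5.71+5.52)/2 × 1.5 = 8.4225
  [4→8]: (5.52+3.70)/2 × 4 = 18.44
  [8→9]: (3.70+3.29)/2 × 1 = 3.495
  Sum = 38.635 mg/L·h
Extrapolated tail: C_last / k_e = 3.29 / 0.119 = 27.647
AUC_0→∞ = 38.635 + 27.647 = 66.282 mg/L·h

AUC = 66.3 mg/L·h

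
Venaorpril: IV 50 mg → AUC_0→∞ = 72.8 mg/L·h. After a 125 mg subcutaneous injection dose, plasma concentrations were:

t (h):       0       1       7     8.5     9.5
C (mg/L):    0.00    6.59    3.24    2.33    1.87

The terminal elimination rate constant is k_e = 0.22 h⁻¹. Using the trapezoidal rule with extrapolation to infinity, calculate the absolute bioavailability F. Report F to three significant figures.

Trapezoidal AUC_0→9.5 (subcutaneous injection):
  [0→1]: (0.00+6.59)/2 × 1 = 3.295
  [1→7]: (6.59+3.24)/2 × 6 = 29.49
  [7→8.5]: (3.24+2.33)/2 × 1.5 = 4.1775
  [8.5→9.5]: (2.33+1.87)/2 × 1 = 2.1
  Sum = 39.0625 mg/L·h
Tail: C_last/k_e = 1.87/0.22 = 8.500
AUC_0→∞ (subcutaneous injection) = 39.0625 + 8.500 = 47.5625 mg/L·h
F = (AUC_ev/D_ev)/(AUC_iv/D_iv) = (47.5625/125)/(72.8/50) = 0.3805/1.456 = 0.2613

F = 0.261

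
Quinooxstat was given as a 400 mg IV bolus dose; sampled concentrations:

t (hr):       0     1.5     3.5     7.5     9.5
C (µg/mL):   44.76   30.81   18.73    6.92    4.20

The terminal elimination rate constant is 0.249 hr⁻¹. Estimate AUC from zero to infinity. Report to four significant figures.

AUC = 185.5 µg/mL·hr

Trapezoidal AUC_0→9.5:
  [0→1.5]: (44.76+30.81)/2 × 1.5 = 56.6775
  [1.5→3.5]: (30.81+18.73)/2 × 2 = 49.54
  [3.5→7.5]: (18.73+6.92)/2 × 4 = 51.3
  [7.5→9.5]: (6.92+4.20)/2 × 2 = 11.12
  Sum = 168.6375 µg/mL·hr
Extrapolated tail: C_last / k_e = 4.20 / 0.249 = 16.867
AUC_0→∞ = 168.6375 + 16.867 = 185.5045 µg/mL·hr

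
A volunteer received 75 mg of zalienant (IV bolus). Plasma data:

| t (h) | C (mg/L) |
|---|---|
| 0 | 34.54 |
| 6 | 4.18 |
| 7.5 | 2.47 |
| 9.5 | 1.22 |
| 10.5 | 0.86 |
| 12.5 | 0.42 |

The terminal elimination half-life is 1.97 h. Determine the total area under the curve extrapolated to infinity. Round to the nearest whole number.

AUC = 128 mg/L·h

Trapezoidal AUC_0→12.5:
  [0→6]: (34.54+4.18)/2 × 6 = 116.16
  [6→7.5]: (4.18+2.47)/2 × 1.5 = 4.9875
  [7.5→9.5]: (2.47+1.22)/2 × 2 = 3.69
  [9.5→10.5]: (1.22+0.86)/2 × 1 = 1.04
  [10.5→12.5]: (0.86+0.42)/2 × 2 = 1.28
  Sum = 127.1575 mg/L·h
k_e = ln2 / t½ = 0.693147 / 1.97 = 0.3519 h^-1
Extrapolated tail: C_last / k_e = 0.42 / 0.3519 = 1.194
AUC_0→∞ = 127.1575 + 1.194 = 128.3515 mg/L·h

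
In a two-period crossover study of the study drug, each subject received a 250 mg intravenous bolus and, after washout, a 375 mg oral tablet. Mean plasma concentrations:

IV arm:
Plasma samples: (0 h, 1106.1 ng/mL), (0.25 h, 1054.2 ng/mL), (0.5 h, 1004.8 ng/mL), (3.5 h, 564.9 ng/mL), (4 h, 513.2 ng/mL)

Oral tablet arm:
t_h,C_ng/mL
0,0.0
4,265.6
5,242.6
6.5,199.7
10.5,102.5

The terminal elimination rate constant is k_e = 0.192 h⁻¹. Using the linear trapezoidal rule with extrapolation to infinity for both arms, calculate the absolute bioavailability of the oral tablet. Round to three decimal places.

F = 0.258

Trapezoidal AUC_0→4 (IV):
  [0→0.25]: (1106.1+1054.2)/2 × 0.25 = 270.0375
  [0.25→0.5]: (1054.2+1004.8)/2 × 0.25 = 257.375
  [0.5→3.5]: (1004.8+564.9)/2 × 3 = 2354.55
  [3.5→4]: (564.9+513.2)/2 × 0.5 = 269.525
  Sum = 3151.4875 ng/mL·h
IV tail: 513.2/0.192 = 2672.917; AUC_iv,0→∞ = 3151.4875 + 2672.917 = 5824.4045 ng/mL·h
Trapezoidal AUC_0→10.5 (oral tablet):
  [0→4]: (0.0+265.6)/2 × 4 = 531.2
  [4→5]: (265.6+242.6)/2 × 1 = 254.1
  [5→6.5]: (242.6+199.7)/2 × 1.5 = 331.725
  [6.5→10.5]: (199.7+102.5)/2 × 4 = 604.4
  Sum = 1721.425 ng/mL·h
oral tablet tail: 102.5/0.192 = 533.854; AUC_ev,0→∞ = 1721.425 + 533.854 = 2255.279 ng/mL·h
F = (AUC_ev/D_ev)/(AUC_iv/D_iv) = (2255.279/375)/(5824.4045/250) = 6.01408/23.297618 = 0.2581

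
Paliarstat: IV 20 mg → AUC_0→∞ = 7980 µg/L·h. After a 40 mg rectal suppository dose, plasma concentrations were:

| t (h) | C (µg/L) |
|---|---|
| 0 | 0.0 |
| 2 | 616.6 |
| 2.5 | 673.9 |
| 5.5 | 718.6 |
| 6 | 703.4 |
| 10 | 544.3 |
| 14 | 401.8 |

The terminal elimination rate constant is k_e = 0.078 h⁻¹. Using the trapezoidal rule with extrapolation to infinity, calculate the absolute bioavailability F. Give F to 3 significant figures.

Trapezoidal AUC_0→14 (rectal suppository):
  [0→2]: (0.0+616.6)/2 × 2 = 616.6
  [2→2.5]: (616.6+673.9)/2 × 0.5 = 322.625
  [2.5→5.5]: (673.9+718.6)/2 × 3 = 2088.75
  [5.5→6]: (718.6+703.4)/2 × 0.5 = 355.5
  [6→10]: (703.4+544.3)/2 × 4 = 2495.4
  [10→14]: (544.3+401.8)/2 × 4 = 1892.2
  Sum = 7771.075 µg/L·h
Tail: C_last/k_e = 401.8/0.078 = 5151.282
AUC_0→∞ (rectal suppository) = 7771.075 + 5151.282 = 12922.357 µg/L·h
F = (AUC_ev/D_ev)/(AUC_iv/D_iv) = (12922.357/40)/(7980/20) = 323.059/399 = 0.8097

F = 0.810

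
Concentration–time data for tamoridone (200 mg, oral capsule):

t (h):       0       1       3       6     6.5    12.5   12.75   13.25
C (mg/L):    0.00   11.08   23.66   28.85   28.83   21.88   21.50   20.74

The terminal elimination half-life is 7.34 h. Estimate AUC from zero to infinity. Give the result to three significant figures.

AUC = 521 mg/L·h

Trapezoidal AUC_0→13.25:
  [0→1]: (0.00+11.08)/2 × 1 = 5.54
  [1→3]: (11.08+23.66)/2 × 2 = 34.74
  [3→6]: (23.66+28.85)/2 × 3 = 78.765
  [6→6.5]: (28.85+28.83)/2 × 0.5 = 14.42
  [6.5→12.5]: (28.83+21.88)/2 × 6 = 152.13
  [12.5→12.75]: (21.88+21.50)/2 × 0.25 = 5.4225
  [12.75→13.25]: (21.50+20.74)/2 × 0.5 = 10.56
  Sum = 301.5775 mg/L·h
k_e = ln2 / t½ = 0.693147 / 7.34 = 0.0944 h^-1
Extrapolated tail: C_last / k_e = 20.74 / 0.0944 = 219.703
AUC_0→∞ = 301.5775 + 219.703 = 521.2805 mg/L·h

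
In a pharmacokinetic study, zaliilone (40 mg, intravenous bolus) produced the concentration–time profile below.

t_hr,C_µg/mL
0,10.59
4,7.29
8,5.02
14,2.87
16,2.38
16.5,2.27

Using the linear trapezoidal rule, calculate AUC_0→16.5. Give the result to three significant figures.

Trapezoidal AUC_0→16.5:
  [0→4]: (10.59+7.29)/2 × 4 = 35.76
  [4→8]: (7.29+5.02)/2 × 4 = 24.62
  [8→14]: (5.02+2.87)/2 × 6 = 23.67
  [14→16]: (2.87+2.38)/2 × 2 = 5.25
  [16→16.5]: (2.38+2.27)/2 × 0.5 = 1.1625
  Sum = 90.4625 µg/mL·hr

AUC = 90.5 µg/mL·hr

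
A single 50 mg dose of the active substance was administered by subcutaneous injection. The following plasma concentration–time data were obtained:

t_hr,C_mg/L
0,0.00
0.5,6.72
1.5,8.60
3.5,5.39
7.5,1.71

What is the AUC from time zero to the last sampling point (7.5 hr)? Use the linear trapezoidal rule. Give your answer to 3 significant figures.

Trapezoidal AUC_0→7.5:
  [0→0.5]: (0.00+6.72)/2 × 0.5 = 1.68
  [0.5→1.5]: (6.72+8.60)/2 × 1 = 7.66
  [1.5→3.5]: (8.60+5.39)/2 × 2 = 13.99
  [3.5→7.5]: (5.39+1.71)/2 × 4 = 14.2
  Sum = 37.53 mg/L·hr

AUC = 37.5 mg/L·hr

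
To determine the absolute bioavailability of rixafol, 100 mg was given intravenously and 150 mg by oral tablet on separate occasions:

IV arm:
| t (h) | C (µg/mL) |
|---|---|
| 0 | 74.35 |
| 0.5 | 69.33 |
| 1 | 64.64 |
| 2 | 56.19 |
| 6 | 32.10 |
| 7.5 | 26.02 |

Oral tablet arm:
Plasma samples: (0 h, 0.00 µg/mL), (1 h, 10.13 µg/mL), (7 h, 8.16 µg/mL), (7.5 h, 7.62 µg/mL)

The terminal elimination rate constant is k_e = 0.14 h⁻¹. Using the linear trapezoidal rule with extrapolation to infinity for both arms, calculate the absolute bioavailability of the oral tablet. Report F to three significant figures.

Trapezoidal AUC_0→7.5 (IV):
  [0→0.5]: (74.35+69.33)/2 × 0.5 = 35.92
  [0.5→1]: (69.33+64.64)/2 × 0.5 = 33.4925
  [1→2]: (64.64+56.19)/2 × 1 = 60.415
  [2→6]: (56.19+32.10)/2 × 4 = 176.58
  [6→7.5]: (32.10+26.02)/2 × 1.5 = 43.59
  Sum = 349.9975 µg/mL·h
IV tail: 26.02/0.14 = 185.857; AUC_iv,0→∞ = 349.9975 + 185.857 = 535.8545 µg/mL·h
Trapezoidal AUC_0→7.5 (oral tablet):
  [0→1]: (0.00+10.13)/2 × 1 = 5.065
  [1→7]: (10.13+8.16)/2 × 6 = 54.87
  [7→7.5]: (8.16+7.62)/2 × 0.5 = 3.945
  Sum = 63.88 µg/mL·h
oral tablet tail: 7.62/0.14 = 54.429; AUC_ev,0→∞ = 63.88 + 54.429 = 118.309 µg/mL·h
F = (AUC_ev/D_ev)/(AUC_iv/D_iv) = (118.309/150)/(535.8545/100) = 0.788727/5.358545 = 0.1472

F = 0.147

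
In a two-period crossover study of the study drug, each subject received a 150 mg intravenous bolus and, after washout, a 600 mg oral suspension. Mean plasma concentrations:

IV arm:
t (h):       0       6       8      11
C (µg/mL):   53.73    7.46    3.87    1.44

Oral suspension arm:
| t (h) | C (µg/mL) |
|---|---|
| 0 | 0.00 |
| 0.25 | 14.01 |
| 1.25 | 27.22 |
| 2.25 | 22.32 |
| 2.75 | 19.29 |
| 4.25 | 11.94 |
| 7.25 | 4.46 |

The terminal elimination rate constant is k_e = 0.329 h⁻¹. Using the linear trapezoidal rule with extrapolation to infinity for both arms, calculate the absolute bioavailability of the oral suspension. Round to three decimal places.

Trapezoidal AUC_0→11 (IV):
  [0→6]: (53.73+7.46)/2 × 6 = 183.57
  [6→8]: (7.46+3.87)/2 × 2 = 11.33
  [8→11]: (3.87+1.44)/2 × 3 = 7.965
  Sum = 202.865 µg/mL·h
IV tail: 1.44/0.329 = 4.377; AUC_iv,0→∞ = 202.865 + 4.377 = 207.242 µg/mL·h
Trapezoidal AUC_0→7.25 (oral suspension):
  [0→0.25]: (0.00+14.01)/2 × 0.25 = 1.75125
  [0.25→1.25]: (14.01+27.22)/2 × 1 = 20.615
  [1.25→2.25]: (27.22+22.32)/2 × 1 = 24.77
  [2.25→2.75]: (22.32+19.29)/2 × 0.5 = 10.4025
  [2.75→4.25]: (19.29+11.94)/2 × 1.5 = 23.4225
  [4.25→7.25]: (11.94+4.46)/2 × 3 = 24.6
  Sum = 105.56125 µg/mL·h
oral suspension tail: 4.46/0.329 = 13.556; AUC_ev,0→∞ = 105.56125 + 13.556 = 119.11725 µg/mL·h
F = (AUC_ev/D_ev)/(AUC_iv/D_iv) = (119.11725/600)/(207.242/150) = 0.19852875/1.38161 = 0.1437

F = 0.144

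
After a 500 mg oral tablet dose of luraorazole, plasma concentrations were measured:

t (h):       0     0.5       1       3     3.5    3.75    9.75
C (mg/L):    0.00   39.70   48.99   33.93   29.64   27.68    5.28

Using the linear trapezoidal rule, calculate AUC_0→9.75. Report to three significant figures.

Trapezoidal AUC_0→9.75:
  [0→0.5]: (0.00+39.70)/2 × 0.5 = 9.925
  [0.5→1]: (39.70+48.99)/2 × 0.5 = 22.1725
  [1→3]: (48.99+33.93)/2 × 2 = 82.92
  [3→3.5]: (33.93+29.64)/2 × 0.5 = 15.8925
  [3.5→3.75]: (29.64+27.68)/2 × 0.25 = 7.165
  [3.75→9.75]: (27.68+5.28)/2 × 6 = 98.88
  Sum = 236.955 mg/L·h

AUC = 237 mg/L·h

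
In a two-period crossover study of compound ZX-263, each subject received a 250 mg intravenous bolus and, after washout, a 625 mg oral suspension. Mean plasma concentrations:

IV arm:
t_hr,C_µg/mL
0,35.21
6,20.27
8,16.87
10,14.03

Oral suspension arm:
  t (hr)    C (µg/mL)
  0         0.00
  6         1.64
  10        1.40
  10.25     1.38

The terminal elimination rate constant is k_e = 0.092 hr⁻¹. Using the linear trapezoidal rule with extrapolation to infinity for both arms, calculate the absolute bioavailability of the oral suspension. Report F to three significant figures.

F = 0.0272

Trapezoidal AUC_0→10 (IV):
  [0→6]: (35.21+20.27)/2 × 6 = 166.44
  [6→8]: (20.27+16.87)/2 × 2 = 37.14
  [8→10]: (16.87+14.03)/2 × 2 = 30.9
  Sum = 234.48 µg/mL·hr
IV tail: 14.03/0.092 = 152.500; AUC_iv,0→∞ = 234.48 + 152.500 = 386.98 µg/mL·hr
Trapezoidal AUC_0→10.25 (oral suspension):
  [0→6]: (0.00+1.64)/2 × 6 = 4.92
  [6→10]: (1.64+1.40)/2 × 4 = 6.08
  [10→10.25]: (1.40+1.38)/2 × 0.25 = 0.3475
  Sum = 11.3475 µg/mL·hr
oral suspension tail: 1.38/0.092 = 15.000; AUC_ev,0→∞ = 11.3475 + 15.000 = 26.3475 µg/mL·hr
F = (AUC_ev/D_ev)/(AUC_iv/D_iv) = (26.3475/625)/(386.98/250) = 0.042156/1.54792 = 0.0272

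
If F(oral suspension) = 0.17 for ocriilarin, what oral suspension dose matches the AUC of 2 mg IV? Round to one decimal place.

For equal systemic exposure: F × D_ev = D_iv
D_ev = D_iv / F = 2 / 0.17 = 11.7647 mg

D_oral = 11.8 mg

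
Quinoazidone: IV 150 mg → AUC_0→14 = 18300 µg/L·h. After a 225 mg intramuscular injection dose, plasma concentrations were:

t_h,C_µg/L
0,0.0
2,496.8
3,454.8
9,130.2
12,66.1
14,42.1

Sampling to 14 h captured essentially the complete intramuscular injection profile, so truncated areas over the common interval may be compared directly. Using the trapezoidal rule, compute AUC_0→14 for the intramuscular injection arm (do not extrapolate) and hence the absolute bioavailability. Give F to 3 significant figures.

Trapezoidal AUC_0→14 (intramuscular injection):
  [0→2]: (0.0+496.8)/2 × 2 = 496.8
  [2→3]: (496.8+454.8)/2 × 1 = 475.8
  [3→9]: (454.8+130.2)/2 × 6 = 1755.0
  [9→12]: (130.2+66.1)/2 × 3 = 294.45
  [12→14]: (66.1+42.1)/2 × 2 = 108.2
  Sum = 3130.25 µg/L·h
F = (AUC_ev/D_ev)/(AUC_iv/D_iv) = (3130.25/225)/(18300/150) = 13.9122/122 = 0.1140

F = 0.114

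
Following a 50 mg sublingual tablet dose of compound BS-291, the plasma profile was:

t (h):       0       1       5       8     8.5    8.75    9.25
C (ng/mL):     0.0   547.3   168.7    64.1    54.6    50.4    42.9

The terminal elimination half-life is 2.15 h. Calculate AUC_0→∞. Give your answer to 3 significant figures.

Trapezoidal AUC_0→9.25:
  [0→1]: (0.0+547.3)/2 × 1 = 273.65
  [1→5]: (547.3+168.7)/2 × 4 = 1432.0
  [5→8]: (168.7+64.1)/2 × 3 = 349.2
  [8→8.5]: (64.1+54.6)/2 × 0.5 = 29.675
  [8.5→8.75]: (54.6+50.4)/2 × 0.25 = 13.125
  [8.75→9.25]: (50.4+42.9)/2 × 0.5 = 23.325
  Sum = 2120.975 ng/mL·h
k_e = ln2 / t½ = 0.693147 / 2.15 = 0.3224 h^-1
Extrapolated tail: C_last / k_e = 42.9 / 0.3224 = 133.065
AUC_0→∞ = 2120.975 + 133.065 = 2254.04 ng/mL·h

AUC = 2250 ng/mL·h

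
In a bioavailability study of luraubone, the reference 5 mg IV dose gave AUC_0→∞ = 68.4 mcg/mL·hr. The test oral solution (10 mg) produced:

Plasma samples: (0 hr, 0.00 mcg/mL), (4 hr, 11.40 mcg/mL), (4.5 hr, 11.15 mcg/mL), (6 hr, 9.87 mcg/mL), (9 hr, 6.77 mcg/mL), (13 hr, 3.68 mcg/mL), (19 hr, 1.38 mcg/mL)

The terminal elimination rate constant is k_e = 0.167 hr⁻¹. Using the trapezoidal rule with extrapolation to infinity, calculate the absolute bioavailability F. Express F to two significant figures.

Trapezoidal AUC_0→19 (oral solution):
  [0→4]: (0.00+11.40)/2 × 4 = 22.8
  [4→4.5]: (11.40+11.15)/2 × 0.5 = 5.6375
  [4.5→6]: (11.15+9.87)/2 × 1.5 = 15.765
  [6→9]: (9.87+6.77)/2 × 3 = 24.96
  [9→13]: (6.77+3.68)/2 × 4 = 20.9
  [13→19]: (3.68+1.38)/2 × 6 = 15.18
  Sum = 105.2425 mcg/mL·hr
Tail: C_last/k_e = 1.38/0.167 = 8.263
AUC_0→∞ (oral solution) = 105.2425 + 8.263 = 113.5055 mcg/mL·hr
F = (AUC_ev/D_ev)/(AUC_iv/D_iv) = (113.5055/10)/(68.4/5) = 11.35055/13.68 = 0.8297

F = 0.83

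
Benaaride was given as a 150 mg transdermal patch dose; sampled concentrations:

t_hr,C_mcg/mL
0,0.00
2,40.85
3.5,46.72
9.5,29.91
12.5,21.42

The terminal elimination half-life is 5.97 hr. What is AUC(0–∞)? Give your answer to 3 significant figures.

AUC = 598 mcg/mL·hr

Trapezoidal AUC_0→12.5:
  [0→2]: (0.00+40.85)/2 × 2 = 40.85
  [2→3.5]: (40.85+46.72)/2 × 1.5 = 65.6775
  [3.5→9.5]: (46.72+29.91)/2 × 6 = 229.89
  [9.5→12.5]: (29.91+21.42)/2 × 3 = 76.995
  Sum = 413.4125 mcg/mL·hr
k_e = ln2 / t½ = 0.693147 / 5.97 = 0.1161 hr^-1
Extrapolated tail: C_last / k_e = 21.42 / 0.1161 = 184.496
AUC_0→∞ = 413.4125 + 184.496 = 597.9085 mcg/mL·hr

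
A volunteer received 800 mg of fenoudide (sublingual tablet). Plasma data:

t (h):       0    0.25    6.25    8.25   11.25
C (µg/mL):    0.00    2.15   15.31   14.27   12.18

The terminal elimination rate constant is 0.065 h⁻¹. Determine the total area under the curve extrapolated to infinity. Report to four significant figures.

Trapezoidal AUC_0→11.25:
  [0→0.25]: (0.00+2.15)/2 × 0.25 = 0.26875
  [0.25→6.25]: (2.15+15.31)/2 × 6 = 52.38
  [6.25→8.25]: (15.31+14.27)/2 × 2 = 29.58
  [8.25→11.25]: (14.27+12.18)/2 × 3 = 39.675
  Sum = 121.90375 µg/mL·h
Extrapolated tail: C_last / k_e = 12.18 / 0.065 = 187.385
AUC_0→∞ = 121.90375 + 187.385 = 309.28875 µg/mL·h

AUC = 309.3 µg/mL·h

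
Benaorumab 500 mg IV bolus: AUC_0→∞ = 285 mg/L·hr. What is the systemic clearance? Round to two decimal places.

CL = 1.75 L/hr

CL = Dose_iv / AUC_0→∞
   = 500 / 285 = 1.75439 L/hr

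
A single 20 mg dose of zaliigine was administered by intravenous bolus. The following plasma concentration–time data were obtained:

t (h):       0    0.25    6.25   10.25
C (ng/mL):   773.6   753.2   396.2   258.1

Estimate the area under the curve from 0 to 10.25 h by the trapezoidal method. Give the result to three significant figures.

Trapezoidal AUC_0→10.25:
  [0→0.25]: (773.6+753.2)/2 × 0.25 = 190.85
  [0.25→6.25]: (753.2+396.2)/2 × 6 = 3448.2
  [6.25→10.25]: (396.2+258.1)/2 × 4 = 1308.6
  Sum = 4947.65 ng/mL·h

AUC = 4950 ng/mL·h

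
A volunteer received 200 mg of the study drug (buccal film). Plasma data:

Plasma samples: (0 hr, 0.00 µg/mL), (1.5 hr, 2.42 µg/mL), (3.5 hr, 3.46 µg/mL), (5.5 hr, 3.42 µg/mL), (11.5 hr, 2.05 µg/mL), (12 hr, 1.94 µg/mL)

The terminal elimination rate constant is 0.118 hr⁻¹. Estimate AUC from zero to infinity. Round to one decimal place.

AUC = 48.4 µg/mL·hr

Trapezoidal AUC_0→12:
  [0→1.5]: (0.00+2.42)/2 × 1.5 = 1.815
  [1.5→3.5]: (2.42+3.46)/2 × 2 = 5.88
  [3.5→5.5]: (3.46+3.42)/2 × 2 = 6.88
  [5.5→11.5]: (3.42+2.05)/2 × 6 = 16.41
  [11.5→12]: (2.05+1.94)/2 × 0.5 = 0.9975
  Sum = 31.9825 µg/mL·hr
Extrapolated tail: C_last / k_e = 1.94 / 0.118 = 16.441
AUC_0→∞ = 31.9825 + 16.441 = 48.4235 µg/mL·hr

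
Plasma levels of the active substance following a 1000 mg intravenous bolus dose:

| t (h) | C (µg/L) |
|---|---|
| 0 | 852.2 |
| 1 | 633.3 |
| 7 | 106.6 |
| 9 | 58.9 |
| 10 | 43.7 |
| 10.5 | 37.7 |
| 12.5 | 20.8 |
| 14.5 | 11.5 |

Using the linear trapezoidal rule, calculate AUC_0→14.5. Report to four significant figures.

AUC = 3290 µg/L·h

Trapezoidal AUC_0→14.5:
  [0→1]: (852.2+633.3)/2 × 1 = 742.75
  [1→7]: (633.3+106.6)/2 × 6 = 2219.7
  [7→9]: (106.6+58.9)/2 × 2 = 165.5
  [9→10]: (58.9+43.7)/2 × 1 = 51.3
  [10→10.5]: (43.7+37.7)/2 × 0.5 = 20.35
  [10.5→12.5]: (37.7+20.8)/2 × 2 = 58.5
  [12.5→14.5]: (20.8+11.5)/2 × 2 = 32.3
  Sum = 3290.4 µg/L·h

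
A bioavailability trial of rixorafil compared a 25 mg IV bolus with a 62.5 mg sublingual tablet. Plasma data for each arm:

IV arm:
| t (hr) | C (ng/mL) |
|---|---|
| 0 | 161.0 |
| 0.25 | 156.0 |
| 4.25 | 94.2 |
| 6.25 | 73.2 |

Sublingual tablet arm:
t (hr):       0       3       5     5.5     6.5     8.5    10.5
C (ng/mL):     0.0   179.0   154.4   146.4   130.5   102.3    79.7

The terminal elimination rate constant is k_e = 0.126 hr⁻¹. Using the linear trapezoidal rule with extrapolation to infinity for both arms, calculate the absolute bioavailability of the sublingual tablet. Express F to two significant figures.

F = 0.58

Trapezoidal AUC_0→6.25 (IV):
  [0→0.25]: (161.0+156.0)/2 × 0.25 = 39.625
  [0.25→4.25]: (156.0+94.2)/2 × 4 = 500.4
  [4.25→6.25]: (94.2+73.2)/2 × 2 = 167.4
  Sum = 707.425 ng/mL·hr
IV tail: 73.2/0.126 = 580.952; AUC_iv,0→∞ = 707.425 + 580.952 = 1288.377 ng/mL·hr
Trapezoidal AUC_0→10.5 (sublingual tablet):
  [0→3]: (0.0+179.0)/2 × 3 = 268.5
  [3→5]: (179.0+154.4)/2 × 2 = 333.4
  [5→5.5]: (154.4+146.4)/2 × 0.5 = 75.2
  [5.5→6.5]: (146.4+130.5)/2 × 1 = 138.45
  [6.5→8.5]: (130.5+102.3)/2 × 2 = 232.8
  [8.5→10.5]: (102.3+79.7)/2 × 2 = 182.0
  Sum = 1230.35 ng/mL·hr
sublingual tablet tail: 79.7/0.126 = 632.540; AUC_ev,0→∞ = 1230.35 + 632.540 = 1862.89 ng/mL·hr
F = (AUC_ev/D_ev)/(AUC_iv/D_iv) = (1862.89/62.5)/(1288.377/25) = 29.80624/51.53508 = 0.5784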